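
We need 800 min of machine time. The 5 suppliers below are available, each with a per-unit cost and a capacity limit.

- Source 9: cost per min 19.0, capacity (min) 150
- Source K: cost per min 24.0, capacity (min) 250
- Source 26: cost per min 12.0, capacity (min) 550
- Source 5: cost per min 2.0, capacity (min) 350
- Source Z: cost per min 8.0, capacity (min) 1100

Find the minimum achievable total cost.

Cheapest first:
Take 350 from Source 5 at 2.0 — need 450 more.
Take 450 from Source Z at 8.0 to finish.
Source 26, Source 9, Source K: unused.
Cost = 350×2.0 + 450×8.0 = 4300.

4300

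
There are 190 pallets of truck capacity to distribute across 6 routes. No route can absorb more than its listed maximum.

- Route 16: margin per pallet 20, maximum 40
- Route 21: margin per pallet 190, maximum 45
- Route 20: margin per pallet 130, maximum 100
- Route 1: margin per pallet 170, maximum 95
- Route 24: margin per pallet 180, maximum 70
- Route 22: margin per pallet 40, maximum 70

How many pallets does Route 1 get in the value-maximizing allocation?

75

Order the routes by margin per pallet: Route 21 190 > Route 24 180 > Route 1 170 > Route 20 130 > Route 22 40 > Route 16 20.
Route 21 takes 45 to reach its cap of 45 — 145 left.
Route 24: +70 to 70 (cap) — 75 left.
Route 1: +75 (room for 95) → 75. Pool exhausted.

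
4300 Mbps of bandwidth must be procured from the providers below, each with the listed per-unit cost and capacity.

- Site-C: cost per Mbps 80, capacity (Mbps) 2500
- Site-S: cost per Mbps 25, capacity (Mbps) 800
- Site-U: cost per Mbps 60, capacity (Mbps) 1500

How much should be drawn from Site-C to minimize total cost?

Fill from the cheapest provider first.
Take 800 from Site-S at 25 ; need 3500 more.
Take 1500 from Site-U at 60 ; need 2000 more.
Site-C (80): take the remaining 2000 ; done.

2000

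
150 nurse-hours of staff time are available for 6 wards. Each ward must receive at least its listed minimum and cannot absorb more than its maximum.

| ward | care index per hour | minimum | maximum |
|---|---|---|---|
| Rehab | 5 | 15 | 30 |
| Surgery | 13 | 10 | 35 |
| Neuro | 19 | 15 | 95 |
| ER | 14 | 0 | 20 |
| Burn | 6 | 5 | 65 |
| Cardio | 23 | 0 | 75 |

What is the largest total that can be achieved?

2815

Meeting every minimum uses 15+10+15+0+5+0 = 45 nurse-hours, leaving 105.
Rank by care index per hour: Cardio 23 > Neuro 19 > ER 14 > Surgery 13 > Burn 6 > Rehab 5.
Cardio: +75 to 75 (cap) — 30 left.
Neuro: +30 (room for 80) → 45. Pool exhausted.
Total = 5×15 + 13×10 + 19×45 + 6×5 + 23×75 = 2815.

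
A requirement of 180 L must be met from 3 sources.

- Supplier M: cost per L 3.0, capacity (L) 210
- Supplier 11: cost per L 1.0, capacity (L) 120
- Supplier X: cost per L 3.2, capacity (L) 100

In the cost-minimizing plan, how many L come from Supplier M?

60

Cheapest first:
Take 120 from Supplier 11 at 1.0 → need 60 more.
Supplier M at 3.0: take 60 of its 210 → requirement met.
Supplier X: unused.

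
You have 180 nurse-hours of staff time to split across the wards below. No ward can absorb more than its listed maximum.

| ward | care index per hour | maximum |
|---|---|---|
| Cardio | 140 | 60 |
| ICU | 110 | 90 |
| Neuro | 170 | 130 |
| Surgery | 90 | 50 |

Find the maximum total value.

29100

Highest care index per hour first: Neuro 170 > Cardio 140 > ICU 110 > Surgery 90.
Neuro takes 130 to reach its cap of 130 ; 50 left.
Only 50 left; Cardio takes them to reach 50.
Total = 140×50 + 170×130 = 29100.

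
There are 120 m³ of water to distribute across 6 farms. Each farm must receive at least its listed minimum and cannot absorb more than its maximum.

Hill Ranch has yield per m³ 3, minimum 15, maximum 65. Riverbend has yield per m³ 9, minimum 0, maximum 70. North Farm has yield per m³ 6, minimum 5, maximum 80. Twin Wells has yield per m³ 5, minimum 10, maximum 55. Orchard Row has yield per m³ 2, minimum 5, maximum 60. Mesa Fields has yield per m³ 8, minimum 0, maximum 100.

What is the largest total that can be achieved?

885

Meeting every minimum uses 15+0+5+10+5+0 = 35 m³, leaving 85.
Rank by yield per m³: Riverbend 9 > Mesa Fields 8 > North Farm 6 > Twin Wells 5 > Hill Ranch 3 > Orchard Row 2.
Give Riverbend 70 more to hit its cap of 70 ; 15 left.
Only 15 left; Mesa Fields takes them to reach 15.
Total = 3×15 + 9×70 + 6×5 + 5×10 + 2×5 + 8×15 = 885.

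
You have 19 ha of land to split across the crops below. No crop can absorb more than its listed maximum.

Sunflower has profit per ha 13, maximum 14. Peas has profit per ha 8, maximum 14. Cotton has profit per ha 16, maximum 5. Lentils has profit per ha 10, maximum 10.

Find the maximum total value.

262

Highest profit per ha first: Cotton 16 > Sunflower 13 > Lentils 10 > Peas 8.
Cotton takes 5 to reach its cap of 5 — 14 left.
Sunflower takes 14 to reach its cap of 14 — 0 left.
Total = 13×14 + 16×5 = 262.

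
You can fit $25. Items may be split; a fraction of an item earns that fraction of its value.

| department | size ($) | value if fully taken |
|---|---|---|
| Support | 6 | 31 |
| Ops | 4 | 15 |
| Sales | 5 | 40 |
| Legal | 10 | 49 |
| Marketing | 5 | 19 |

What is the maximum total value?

135.2

Rank by value-to-size ratio: Sales 40/5≈8, Support 31/6≈5.17, Legal 49/10≈4.9, Marketing 19/5≈3.8, Ops 15/4≈3.75.
All 5 $ of Sales fit (value 40) ; 20 remain.
Support: take in full, 6 $ for value 31 ; 14 left.
All 10 $ of Legal fit (value 49) ; 4 remain.
Fill the last 4 $ with part of Marketing: 4/5 of it earns 15.2.
Total value = 135.2.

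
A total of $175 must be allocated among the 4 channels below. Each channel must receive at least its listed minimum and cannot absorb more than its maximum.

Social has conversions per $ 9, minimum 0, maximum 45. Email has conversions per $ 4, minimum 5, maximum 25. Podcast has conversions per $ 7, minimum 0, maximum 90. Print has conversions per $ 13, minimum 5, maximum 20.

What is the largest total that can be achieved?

1375

Meeting every minimum uses 0+5+0+5 = 10 $, leaving 165.
Order the channels by conversions per $: Print 13 > Social 9 > Podcast 7 > Email 4.
Print takes 15 more to reach its cap of 20 — 150 left.
Give Social 45 more to hit its cap of 45 — 105 left.
Podcast takes 90 more to reach its cap of 90 — 15 left.
Email: +15 (room for 20) → 20. Pool exhausted.
Total = 9×45 + 4×20 + 7×90 + 13×20 = 1375.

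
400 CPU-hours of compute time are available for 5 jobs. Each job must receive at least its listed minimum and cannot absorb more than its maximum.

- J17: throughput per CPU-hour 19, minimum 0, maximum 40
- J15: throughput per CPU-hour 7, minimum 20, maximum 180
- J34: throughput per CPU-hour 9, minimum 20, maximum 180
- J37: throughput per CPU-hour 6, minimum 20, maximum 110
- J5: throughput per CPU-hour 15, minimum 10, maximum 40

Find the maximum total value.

3940

Meeting every minimum uses 0+20+20+20+10 = 70 CPU-hours, leaving 330.
Order the jobs by throughput per CPU-hour: J17 19 > J5 15 > J34 9 > J15 7 > J37 6.
J17: +40 to 40 (cap) — 290 left.
J5 takes 30 more to reach its cap of 40 — 260 left.
Give J34 160 more to hit its cap of 180 — 100 left.
J15 has room for 160 more but only 100 remain, so it gets 120.
Total = 19×40 + 7×120 + 9×180 + 6×20 + 15×40 = 3940.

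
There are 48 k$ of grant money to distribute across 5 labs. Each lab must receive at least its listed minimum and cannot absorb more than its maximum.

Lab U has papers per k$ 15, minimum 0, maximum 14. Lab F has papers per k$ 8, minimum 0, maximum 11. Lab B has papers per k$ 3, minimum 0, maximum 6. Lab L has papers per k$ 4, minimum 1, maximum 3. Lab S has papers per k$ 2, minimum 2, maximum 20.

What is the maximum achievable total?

356

Meeting every minimum uses 0+0+0+1+2 = 3 k$, leaving 45.
Highest papers per k$ first: Lab U 15 > Lab F 8 > Lab L 4 > Lab B 3 > Lab S 2.
Lab U takes 14 more to reach its cap of 14 ; 31 left.
Lab F: +11 to 11 (cap) ; 20 left.
Lab L takes 2 more to reach its cap of 3 ; 18 left.
Lab B takes 6 more to reach its cap of 6 ; 12 left.
Only 12 left; Lab S takes them to reach 14.
Total = 15×14 + 8×11 + 3×6 + 4×3 + 2×14 = 356.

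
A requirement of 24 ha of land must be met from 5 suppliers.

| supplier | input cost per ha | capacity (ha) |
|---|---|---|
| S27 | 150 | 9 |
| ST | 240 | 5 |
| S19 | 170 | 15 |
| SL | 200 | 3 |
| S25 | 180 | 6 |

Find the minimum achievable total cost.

Cheapest first:
Take 9 from S27 at 150 → need 15 more.
S19 (170): use full 15 → 0 ha to go.
S25, SL, ST: unused.
Cost = 9×150 + 15×170 = 3900.

3900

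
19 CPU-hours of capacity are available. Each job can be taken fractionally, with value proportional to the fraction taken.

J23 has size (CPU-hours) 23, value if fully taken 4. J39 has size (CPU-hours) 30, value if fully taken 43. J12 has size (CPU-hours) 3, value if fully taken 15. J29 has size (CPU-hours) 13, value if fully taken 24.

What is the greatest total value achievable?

43.3

Rank by value-to-size ratio: J12 15/3≈5, J29 24/13≈1.85, J39 43/30≈1.43, J23 4/23≈0.174.
J12: take in full, 3 CPU-hours for value 15 → 16 left.
All 13 CPU-hours of J29 fit (value 24) → 3 remain.
3 CPU-hours left: a 3/30 share of J39 gives 43×3/30 = 4.3.
Total value = 43.3.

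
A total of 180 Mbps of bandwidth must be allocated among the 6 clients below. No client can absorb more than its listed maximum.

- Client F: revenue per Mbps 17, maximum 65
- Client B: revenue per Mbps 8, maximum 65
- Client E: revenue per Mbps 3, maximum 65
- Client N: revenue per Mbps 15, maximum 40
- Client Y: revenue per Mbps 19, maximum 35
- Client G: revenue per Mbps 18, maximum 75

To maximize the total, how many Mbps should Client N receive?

5

Highest revenue per Mbps first: Client Y 19 > Client G 18 > Client F 17 > Client N 15 > Client B 8 > Client E 3.
Client Y takes 35 to reach its cap of 35 → 145 left.
Give Client G 75 to hit its cap of 75 → 70 left.
Client F: +65 to 65 (cap) → 5 left.
Client N: +5 (room for 40) → 5. Pool exhausted.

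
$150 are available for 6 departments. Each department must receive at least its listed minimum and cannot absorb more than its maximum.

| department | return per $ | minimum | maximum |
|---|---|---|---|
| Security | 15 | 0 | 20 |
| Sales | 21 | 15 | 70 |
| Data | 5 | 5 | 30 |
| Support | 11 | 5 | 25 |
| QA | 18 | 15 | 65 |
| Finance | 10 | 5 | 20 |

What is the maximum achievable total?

Meeting every minimum uses 0+15+5+5+15+5 = 45 $, leaving 105.
Order the departments by return per $: Sales 21 > QA 18 > Security 15 > Support 11 > Finance 10 > Data 5.
Sales takes 55 more to reach its cap of 70 — 50 left.
Give QA 50 more to hit its cap of 65 — 0 left.
Total = 21×70 + 5×5 + 11×5 + 18×65 + 10×5 = 2770.

2770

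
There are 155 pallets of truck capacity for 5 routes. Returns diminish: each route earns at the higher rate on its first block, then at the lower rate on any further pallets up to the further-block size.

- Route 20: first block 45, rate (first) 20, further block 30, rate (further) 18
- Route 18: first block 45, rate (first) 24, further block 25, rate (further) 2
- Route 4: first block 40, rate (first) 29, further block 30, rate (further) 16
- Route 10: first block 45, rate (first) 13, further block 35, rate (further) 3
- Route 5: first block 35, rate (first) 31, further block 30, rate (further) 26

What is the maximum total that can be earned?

4205

Order all 10 blocks by rate: Route 5/first 31 > Route 4/first 29 > Route 5/second 26 > Route 18/first 24 > Route 20/first 20 > Route 20/second 18 > Route 4/second 16 > Route 10/first 13 > Route 10/second 3 > Route 18/second 2.
Route 5/first (31): +35 ; 120 left.
Route 4/first (29): +40 ; 80 left.
Fill Route 5 second block (30 at 26) ; 50 left.
Fill Route 18 first block (45 at 24) ; 5 left.
Route 20/first: +5 of 45 at 20; pool empty.
Total = 31×35 + 29×40 + 26×30 + 24×45 + 20×5 = 4205.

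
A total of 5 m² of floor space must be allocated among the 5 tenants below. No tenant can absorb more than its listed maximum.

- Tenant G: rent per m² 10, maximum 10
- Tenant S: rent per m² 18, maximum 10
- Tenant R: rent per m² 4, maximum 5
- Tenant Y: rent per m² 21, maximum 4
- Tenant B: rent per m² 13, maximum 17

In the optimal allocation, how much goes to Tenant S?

Rank by rent per m²: Tenant Y 21 > Tenant S 18 > Tenant B 13 > Tenant G 10 > Tenant R 4.
Tenant Y takes 4 to reach its cap of 4 ; 1 left.
Tenant S: +1 (room for 10) → 1. Pool exhausted.

1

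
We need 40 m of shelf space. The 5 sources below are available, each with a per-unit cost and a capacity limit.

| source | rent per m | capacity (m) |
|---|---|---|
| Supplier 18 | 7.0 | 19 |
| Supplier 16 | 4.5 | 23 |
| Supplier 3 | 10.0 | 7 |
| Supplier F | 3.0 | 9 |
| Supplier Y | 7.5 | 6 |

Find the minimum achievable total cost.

Cheapest first:
Take 9 from Supplier F at 3.0 — need 31 more.
Supplier 16 at 4.5: take all 23 m — 8 still needed.
Take 8 from Supplier 18 at 7.0 to finish.
Supplier Y, Supplier 3: unused.
Cost = 9×3.0 + 23×4.5 + 8×7.0 = 186.5.

186.5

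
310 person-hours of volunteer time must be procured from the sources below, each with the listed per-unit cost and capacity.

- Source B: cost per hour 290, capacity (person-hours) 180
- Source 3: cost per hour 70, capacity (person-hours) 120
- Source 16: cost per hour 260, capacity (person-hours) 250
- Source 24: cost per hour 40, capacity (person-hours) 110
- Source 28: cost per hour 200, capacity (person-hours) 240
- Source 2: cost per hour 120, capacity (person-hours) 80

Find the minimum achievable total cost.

22400

Cheapest first:
Take 110 from Source 24 at 40 — need 200 more.
Take 120 from Source 3 at 70 — need 80 more.
Take 80 from Source 2 at 120 — need 0 more.
Source 28, Source 16, Source B: unused.
Cost = 110×40 + 120×70 + 80×120 = 22400.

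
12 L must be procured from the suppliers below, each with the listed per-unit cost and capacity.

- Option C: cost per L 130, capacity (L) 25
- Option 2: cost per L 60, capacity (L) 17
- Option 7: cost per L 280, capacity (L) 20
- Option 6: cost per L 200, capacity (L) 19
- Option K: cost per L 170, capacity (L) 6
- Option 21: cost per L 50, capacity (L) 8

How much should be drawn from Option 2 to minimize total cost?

4

Fill from the cheapest supplier first.
Take 8 from Option 21 at 50 — need 4 more.
Option 2 at 60: take 4 of its 17 — requirement met.
Option C, Option K, Option 6, Option 7: unused.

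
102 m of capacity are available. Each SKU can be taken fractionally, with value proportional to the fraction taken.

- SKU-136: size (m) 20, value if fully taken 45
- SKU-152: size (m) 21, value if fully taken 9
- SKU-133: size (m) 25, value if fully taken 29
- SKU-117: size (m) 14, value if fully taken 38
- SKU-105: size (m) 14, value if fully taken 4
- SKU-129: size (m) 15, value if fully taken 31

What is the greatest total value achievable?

Best value per unit of size first: SKU-117 38/14≈2.71, SKU-136 45/20≈2.25, SKU-129 31/15≈2.07, SKU-133 29/25≈1.16, SKU-152 9/21≈0.429, SKU-105 4/14≈0.286.
SKU-117: take in full, 14 m for value 38 — 88 left.
Take all of SKU-136 (20 m, value 45) — 68 m left.
All 15 m of SKU-129 fit (value 31) — 53 remain.
Take all of SKU-133 (25 m, value 29) — 28 m left.
SKU-152: take in full, 21 m for value 9 — 7 left.
7 m left: a 7/14 share of SKU-105 gives 4×7/14 = 2.
Total value = 154.

154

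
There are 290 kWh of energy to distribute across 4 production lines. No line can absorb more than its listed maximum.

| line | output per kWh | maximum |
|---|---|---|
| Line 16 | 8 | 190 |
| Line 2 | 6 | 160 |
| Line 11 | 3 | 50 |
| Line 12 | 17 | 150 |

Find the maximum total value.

3670

Order the production lines by output per kWh: Line 12 17 > Line 16 8 > Line 2 6 > Line 11 3.
Give Line 12 150 to hit its cap of 150 ; 140 left.
Line 16 has room for 190 but only 140 remain, so it gets 140.
Total = 8×140 + 17×150 = 3670.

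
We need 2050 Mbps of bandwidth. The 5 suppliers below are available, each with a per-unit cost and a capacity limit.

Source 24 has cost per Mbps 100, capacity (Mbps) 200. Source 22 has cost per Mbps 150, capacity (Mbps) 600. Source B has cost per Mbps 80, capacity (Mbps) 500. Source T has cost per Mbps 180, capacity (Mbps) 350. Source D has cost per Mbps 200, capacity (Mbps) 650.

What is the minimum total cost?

293000

Cheapest first:
Source B at 80: take all 500 Mbps ; 1550 still needed.
Source 24 (100): use full 200 ; 1350 Mbps to go.
Source 22 (150): use full 600 ; 750 Mbps to go.
Source T (180): use full 350 ; 400 Mbps to go.
Source D (200): take the remaining 400 ; done.
Cost = 500×80 + 200×100 + 600×150 + 350×180 + 400×200 = 293000.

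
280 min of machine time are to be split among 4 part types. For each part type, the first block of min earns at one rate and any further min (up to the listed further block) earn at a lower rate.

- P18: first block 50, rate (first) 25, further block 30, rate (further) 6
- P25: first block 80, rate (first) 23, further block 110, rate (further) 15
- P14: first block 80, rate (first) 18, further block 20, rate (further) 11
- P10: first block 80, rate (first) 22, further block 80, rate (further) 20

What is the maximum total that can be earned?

Rank every tier by rate: P18/T1 25 > P25/T1 23 > P10/T1 22 > P10/T2 20 > P14/T1 18 > P25/T2 15 > P14/T2 11 > P18/T2 6.
P18 T1 at 25: fill all 50 → 230 left.
P25 T1 at 23: fill all 80 → 150 left.
P10 T1 at 22: fill all 80 → 70 left.
P10/T2: +70 of 80 at 20; pool empty.
Total = 25×50 + 23×80 + 22×80 + 20×70 = 6250.

6250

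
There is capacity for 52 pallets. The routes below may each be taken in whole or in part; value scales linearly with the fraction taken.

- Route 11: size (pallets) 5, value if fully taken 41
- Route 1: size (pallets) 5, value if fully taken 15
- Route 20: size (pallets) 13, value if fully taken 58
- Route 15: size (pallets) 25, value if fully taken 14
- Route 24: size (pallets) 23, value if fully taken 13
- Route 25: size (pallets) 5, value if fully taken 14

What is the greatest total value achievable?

141.56

Sort by value density: Route 11 41/5≈8.2, Route 20 58/13≈4.46, Route 1 15/5≈3, Route 25 14/5≈2.8, Route 24 13/23≈0.565, Route 15 14/25≈0.56.
Route 11: take in full, 5 pallets for value 41 → 47 left.
All 13 pallets of Route 20 fit (value 58) → 34 remain.
All 5 pallets of Route 1 fit (value 15) → 29 remain.
Route 25: take in full, 5 pallets for value 14 → 24 left.
Take all of Route 24 (23 pallets, value 13) → 1 pallets left.
Fill the last 1 pallets with part of Route 15: 1/25 of it earns 0.56.
Total value = 141.56.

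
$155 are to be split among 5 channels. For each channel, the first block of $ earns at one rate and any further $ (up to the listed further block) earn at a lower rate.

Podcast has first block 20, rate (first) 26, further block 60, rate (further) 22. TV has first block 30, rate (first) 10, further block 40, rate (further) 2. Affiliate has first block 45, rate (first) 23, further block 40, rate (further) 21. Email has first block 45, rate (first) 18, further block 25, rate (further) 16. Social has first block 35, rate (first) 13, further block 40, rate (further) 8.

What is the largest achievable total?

Treat each block as its own option and order by rate: Podcast/tier1 26 > Affiliate/tier1 23 > Podcast/tier2 22 > Affiliate/tier2 21 > Email/tier1 18 > Email/tier2 16 > Social/tier1 13 > TV/tier1 10 > Social/tier2 8 > TV/tier2 2.
Podcast tier1 at 26: fill all 20 — 135 left.
Fill Affiliate tier1 block (45 at 23) — 90 left.
Fill Podcast tier2 block (60 at 22) — 30 left.
Affiliate/tier2: +30 of 40 at 21; pool empty.
Total = 26×20 + 23×45 + 22×60 + 21×30 = 3505.

3505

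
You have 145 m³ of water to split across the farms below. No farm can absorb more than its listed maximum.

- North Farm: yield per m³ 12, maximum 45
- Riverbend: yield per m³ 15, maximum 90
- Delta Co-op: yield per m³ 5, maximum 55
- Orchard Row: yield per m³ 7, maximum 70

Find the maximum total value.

Highest yield per m³ first: Riverbend 15 > North Farm 12 > Orchard Row 7 > Delta Co-op 5.
Riverbend takes 90 to reach its cap of 90 — 55 left.
North Farm takes 45 to reach its cap of 45 — 10 left.
Orchard Row: +10 (room for 70) → 10. Pool exhausted.
Total = 12×45 + 15×90 + 7×10 = 1960.

1960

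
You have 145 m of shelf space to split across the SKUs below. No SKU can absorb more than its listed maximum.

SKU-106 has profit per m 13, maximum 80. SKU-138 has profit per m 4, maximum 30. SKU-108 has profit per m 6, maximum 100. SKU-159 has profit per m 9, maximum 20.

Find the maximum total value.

1490

Order the SKUs by profit per m: SKU-106 13 > SKU-159 9 > SKU-108 6 > SKU-138 4.
SKU-106: +80 to 80 (cap) → 65 left.
SKU-159 takes 20 to reach its cap of 20 → 45 left.
SKU-108: +45 (room for 100) → 45. Pool exhausted.
Total = 13×80 + 6×45 + 9×20 = 1490.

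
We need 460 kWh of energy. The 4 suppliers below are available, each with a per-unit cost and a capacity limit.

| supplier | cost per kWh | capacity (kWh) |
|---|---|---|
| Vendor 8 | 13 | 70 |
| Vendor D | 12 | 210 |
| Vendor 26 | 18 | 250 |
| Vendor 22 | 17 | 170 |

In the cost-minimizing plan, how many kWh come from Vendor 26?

Use suppliers in increasing cost order.
Take 210 from Vendor D at 12 — need 250 more.
Vendor 8 at 13: take all 70 kWh — 180 still needed.
Take 170 from Vendor 22 at 17 — need 10 more.
Vendor 26 at 18: take 10 of its 250 — requirement met.

10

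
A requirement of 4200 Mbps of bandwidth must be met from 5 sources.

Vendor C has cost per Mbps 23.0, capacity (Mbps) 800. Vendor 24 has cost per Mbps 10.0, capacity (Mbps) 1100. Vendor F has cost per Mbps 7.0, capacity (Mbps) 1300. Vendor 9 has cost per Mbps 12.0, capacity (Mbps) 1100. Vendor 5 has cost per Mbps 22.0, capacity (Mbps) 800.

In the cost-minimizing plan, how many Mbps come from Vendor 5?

700

Fill from the cheapest source first.
Take 1300 from Vendor F at 7.0 — need 2900 more.
Take 1100 from Vendor 24 at 10.0 — need 1800 more.
Vendor 9 at 12.0: take all 1100 Mbps — 700 still needed.
Vendor 5 at 22.0: take 700 of its 800 — requirement met.
Vendor C: unused.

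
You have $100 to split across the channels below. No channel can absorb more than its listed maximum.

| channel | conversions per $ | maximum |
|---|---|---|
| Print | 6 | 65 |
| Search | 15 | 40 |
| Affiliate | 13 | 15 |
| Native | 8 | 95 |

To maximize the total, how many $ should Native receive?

45

Order the channels by conversions per $: Search 15 > Affiliate 13 > Native 8 > Print 6.
Search takes 40 to reach its cap of 40 → 60 left.
Affiliate takes 15 to reach its cap of 15 → 45 left.
Native: +45 (room for 95) → 45. Pool exhausted.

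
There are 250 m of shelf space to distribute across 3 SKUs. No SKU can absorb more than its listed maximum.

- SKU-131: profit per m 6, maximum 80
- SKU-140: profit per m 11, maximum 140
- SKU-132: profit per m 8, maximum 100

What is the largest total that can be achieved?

2400

Rank by profit per m: SKU-140 11 > SKU-132 8 > SKU-131 6.
SKU-140 takes 140 to reach its cap of 140 → 110 left.
SKU-132 takes 100 to reach its cap of 100 → 10 left.
Only 10 left; SKU-131 takes them to reach 10.
Total = 6×10 + 11×140 + 8×100 = 2400.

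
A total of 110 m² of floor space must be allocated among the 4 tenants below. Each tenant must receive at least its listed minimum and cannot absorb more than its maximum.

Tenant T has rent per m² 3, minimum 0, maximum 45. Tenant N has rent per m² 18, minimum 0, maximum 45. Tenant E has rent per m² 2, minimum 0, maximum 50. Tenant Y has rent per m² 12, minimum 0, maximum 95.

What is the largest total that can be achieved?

Meeting every minimum uses 0+0+0+0 = 0 m², leaving 110.
Highest rent per m² first: Tenant N 18 > Tenant Y 12 > Tenant T 3 > Tenant E 2.
Tenant N takes 45 more to reach its cap of 45 — 65 left.
Tenant Y: +65 (room for 95) → 65. Pool exhausted.
Total = 18×45 + 12×65 = 1590.

1590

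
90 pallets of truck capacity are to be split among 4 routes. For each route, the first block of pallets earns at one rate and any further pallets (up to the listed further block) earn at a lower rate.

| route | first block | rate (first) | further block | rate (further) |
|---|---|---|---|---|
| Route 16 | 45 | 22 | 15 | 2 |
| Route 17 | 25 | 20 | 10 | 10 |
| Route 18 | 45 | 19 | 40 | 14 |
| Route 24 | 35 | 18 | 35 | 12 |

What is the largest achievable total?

Rank every tier by rate: Route 16/tier1 22 > Route 17/tier1 20 > Route 18/tier1 19 > Route 24/tier1 18 > Route 18/tier2 14 > Route 24/tier2 12 > Route 17/tier2 10 > Route 16/tier2 2.
Fill Route 16 tier1 block (45 at 22) → 45 left.
Route 17 tier1 at 20: fill all 25 → 20 left.
20 remain; put them into Route 18 tier1 at 19.
Total = 22×45 + 20×25 + 19×20 = 1870.

1870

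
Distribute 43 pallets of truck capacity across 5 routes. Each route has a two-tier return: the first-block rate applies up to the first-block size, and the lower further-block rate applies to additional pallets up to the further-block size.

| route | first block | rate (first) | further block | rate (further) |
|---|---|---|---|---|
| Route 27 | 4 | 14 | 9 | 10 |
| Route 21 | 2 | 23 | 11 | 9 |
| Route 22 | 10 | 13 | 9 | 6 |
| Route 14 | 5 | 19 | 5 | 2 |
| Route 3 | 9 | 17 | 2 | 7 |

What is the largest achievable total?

Treat each block as its own option and order by rate: Route 21/T1 23 > Route 14/T1 19 > Route 3/T1 17 > Route 27/T1 14 > Route 22/T1 13 > Route 27/T2 10 > Route 21/T2 9 > Route 3/T2 7 > Route 22/T2 6 > Route 14/T2 2.
Route 21 T1 at 23: fill all 2 ; 41 left.
Fill Route 14 T1 block (5 at 19) ; 36 left.
Route 3 T1 at 17: fill all 9 ; 27 left.
Fill Route 27 T1 block (4 at 14) ; 23 left.
Route 22/T1 (13): +10 ; 13 left.
Route 27 T2 at 10: fill all 9 ; 4 left.
4 remain; put them into Route 21 T2 at 9.
Total = 23×2 + 19×5 + 17×9 + 14×4 + 13×10 + 10×9 + 9×4 = 606.

606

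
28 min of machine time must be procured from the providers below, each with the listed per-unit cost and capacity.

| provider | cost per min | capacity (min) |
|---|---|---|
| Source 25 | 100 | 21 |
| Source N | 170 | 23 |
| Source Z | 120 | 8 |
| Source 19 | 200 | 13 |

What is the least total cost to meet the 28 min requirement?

2940

Fill from the cheapest provider first.
Source 25 (100): use full 21 ; 7 min to go.
Source Z (120): take the remaining 7 ; done.
Source N, Source 19: unused.
Cost = 21×100 + 7×120 = 2940.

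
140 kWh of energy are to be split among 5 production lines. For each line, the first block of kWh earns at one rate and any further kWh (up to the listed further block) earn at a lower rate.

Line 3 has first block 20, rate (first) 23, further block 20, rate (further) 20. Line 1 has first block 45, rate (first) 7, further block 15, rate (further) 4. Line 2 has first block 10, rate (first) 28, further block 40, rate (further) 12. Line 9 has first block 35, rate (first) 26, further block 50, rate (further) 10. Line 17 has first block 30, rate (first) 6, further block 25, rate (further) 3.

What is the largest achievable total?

2680

Order all 10 blocks by rate: Line 2/tier1 28 > Line 9/tier1 26 > Line 3/tier1 23 > Line 3/tier2 20 > Line 2/tier2 12 > Line 9/tier2 10 > Line 1/tier1 7 > Line 17/tier1 6 > Line 1/tier2 4 > Line 17/tier2 3.
Line 2 tier1 at 28: fill all 10 → 130 left.
Line 9 tier1 at 26: fill all 35 → 95 left.
Line 3 tier1 at 23: fill all 20 → 75 left.
Line 3 tier2 at 20: fill all 20 → 55 left.
Fill Line 2 tier2 block (40 at 12) → 15 left.
15 remain; put them into Line 9 tier2 at 10.
Total = 28×10 + 26×35 + 23×20 + 20×20 + 12×40 + 10×15 = 2680.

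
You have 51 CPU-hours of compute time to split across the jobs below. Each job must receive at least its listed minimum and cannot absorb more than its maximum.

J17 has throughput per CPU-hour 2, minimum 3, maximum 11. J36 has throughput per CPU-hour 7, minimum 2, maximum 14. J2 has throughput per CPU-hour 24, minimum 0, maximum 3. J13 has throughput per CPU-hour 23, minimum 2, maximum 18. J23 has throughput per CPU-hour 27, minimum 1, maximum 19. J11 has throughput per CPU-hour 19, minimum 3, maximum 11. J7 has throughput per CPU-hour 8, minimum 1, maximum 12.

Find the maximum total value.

Meeting every minimum uses 3+2+0+2+1+3+1 = 12 CPU-hours, leaving 39.
Order the jobs by throughput per CPU-hour: J23 27 > J2 24 > J13 23 > J11 19 > J7 8 > J36 7 > J17 2.
J23: +18 to 19 (cap) ; 21 left.
Give J2 3 more to hit its cap of 3 ; 18 left.
J13: +16 to 18 (cap) ; 2 left.
Only 2 left; J11 takes them to reach 5.
Total = 2×3 + 7×2 + 24×3 + 23×18 + 27×19 + 19×5 + 8×1 = 1122.

1122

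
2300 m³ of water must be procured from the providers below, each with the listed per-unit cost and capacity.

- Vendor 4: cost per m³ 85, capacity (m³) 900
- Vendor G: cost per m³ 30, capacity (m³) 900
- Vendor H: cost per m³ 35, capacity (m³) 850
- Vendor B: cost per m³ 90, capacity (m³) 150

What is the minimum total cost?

Use providers in increasing cost order.
Take 900 from Vendor G at 30 — need 1400 more.
Vendor H (35): use full 850 — 550 m³ to go.
Take 550 from Vendor 4 at 85 to finish.
Vendor B: unused.
Cost = 900×30 + 850×35 + 550×85 = 103500.

103500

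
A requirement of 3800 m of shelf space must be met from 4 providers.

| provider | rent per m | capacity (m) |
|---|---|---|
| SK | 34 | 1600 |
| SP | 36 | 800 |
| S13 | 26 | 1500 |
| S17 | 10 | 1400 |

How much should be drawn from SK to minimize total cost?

900

Cheapest first:
S17 (10): use full 1400 ; 2400 m to go.
Take 1500 from S13 at 26 ; need 900 more.
SK at 34: take 900 of its 1600 ; requirement met.
SP: unused.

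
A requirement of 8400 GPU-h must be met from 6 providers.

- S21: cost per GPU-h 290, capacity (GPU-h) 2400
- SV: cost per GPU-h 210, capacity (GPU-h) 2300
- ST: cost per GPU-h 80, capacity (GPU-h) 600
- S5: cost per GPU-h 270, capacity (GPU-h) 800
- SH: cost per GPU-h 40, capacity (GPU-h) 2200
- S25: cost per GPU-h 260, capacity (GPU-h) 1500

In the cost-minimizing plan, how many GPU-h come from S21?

1000

Use providers in increasing cost order.
Take 2200 from SH at 40 — need 6200 more.
ST at 80: take all 600 GPU-h — 5600 still needed.
Take 2300 from SV at 210 — need 3300 more.
S25 at 260: take all 1500 GPU-h — 1800 still needed.
S5 (270): use full 800 — 1000 GPU-h to go.
S21 at 290: take 1000 of its 2400 — requirement met.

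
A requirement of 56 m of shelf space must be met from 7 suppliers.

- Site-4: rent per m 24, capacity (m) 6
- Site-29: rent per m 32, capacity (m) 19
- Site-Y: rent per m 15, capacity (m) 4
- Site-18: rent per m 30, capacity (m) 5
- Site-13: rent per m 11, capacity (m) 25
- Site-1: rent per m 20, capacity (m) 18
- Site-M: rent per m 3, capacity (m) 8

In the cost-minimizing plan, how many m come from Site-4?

1

Use suppliers in increasing cost order.
Take 8 from Site-M at 3 — need 48 more.
Take 25 from Site-13 at 11 — need 23 more.
Site-Y (15): use full 4 — 19 m to go.
Site-1 at 20: take all 18 m — 1 still needed.
Site-4 at 24: take 1 of its 6 — requirement met.
Site-18, Site-29: unused.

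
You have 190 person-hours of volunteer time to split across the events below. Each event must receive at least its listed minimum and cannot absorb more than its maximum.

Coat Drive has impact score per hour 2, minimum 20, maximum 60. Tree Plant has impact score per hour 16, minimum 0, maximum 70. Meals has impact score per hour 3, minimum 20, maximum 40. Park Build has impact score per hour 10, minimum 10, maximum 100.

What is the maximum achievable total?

Meeting every minimum uses 20+0+20+10 = 50 person-hours, leaving 140.
Highest impact score per hour first: Tree Plant 16 > Park Build 10 > Meals 3 > Coat Drive 2.
Tree Plant: +70 to 70 (cap) ; 70 left.
Park Build has room for 90 more but only 70 remain, so it gets 80.
Total = 2×20 + 16×70 + 3×20 + 10×80 = 2020.

2020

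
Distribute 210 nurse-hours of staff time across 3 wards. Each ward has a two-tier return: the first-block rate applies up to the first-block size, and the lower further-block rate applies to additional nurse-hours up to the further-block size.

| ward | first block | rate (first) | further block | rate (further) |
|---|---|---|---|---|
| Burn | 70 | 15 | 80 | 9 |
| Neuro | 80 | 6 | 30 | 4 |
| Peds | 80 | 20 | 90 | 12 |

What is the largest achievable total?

3370

Treat each block as its own option and order by rate: Peds/first 20 > Burn/first 15 > Peds/second 12 > Burn/second 9 > Neuro/first 6 > Neuro/second 4.
Peds/first (20): +80 → 130 left.
Burn/first (15): +70 → 60 left.
Peds/second: +60 of 90 at 12; pool empty.
Total = 20×80 + 15×70 + 12×60 = 3370.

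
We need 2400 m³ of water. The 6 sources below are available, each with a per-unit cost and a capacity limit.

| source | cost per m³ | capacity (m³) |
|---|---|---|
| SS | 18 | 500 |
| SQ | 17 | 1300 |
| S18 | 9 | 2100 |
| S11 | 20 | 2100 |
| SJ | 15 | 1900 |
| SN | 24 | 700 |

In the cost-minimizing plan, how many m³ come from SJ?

300

Use sources in increasing cost order.
S18 at 9: take all 2100 m³ — 300 still needed.
SJ (15): take the remaining 300 — done.
SQ, SS, S11, SN: unused.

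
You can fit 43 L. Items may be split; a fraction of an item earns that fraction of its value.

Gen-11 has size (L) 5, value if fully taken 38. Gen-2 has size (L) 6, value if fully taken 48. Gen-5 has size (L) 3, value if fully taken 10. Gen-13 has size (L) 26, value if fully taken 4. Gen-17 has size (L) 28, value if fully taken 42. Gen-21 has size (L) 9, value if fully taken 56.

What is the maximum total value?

182

Rank by value-to-size ratio: Gen-2 48/6≈8, Gen-11 38/5≈7.6, Gen-21 56/9≈6.22, Gen-5 10/3≈3.33, Gen-17 42/28≈1.5, Gen-13 4/26≈0.154.
All 6 L of Gen-2 fit (value 48) → 37 remain.
All 5 L of Gen-11 fit (value 38) → 32 remain.
All 9 L of Gen-21 fit (value 56) → 23 remain.
Take all of Gen-5 (3 L, value 10) → 20 L left.
Only 20 L remain; take 20/28 of Gen-17 for value 42×20/28 = 30.
Total value = 182.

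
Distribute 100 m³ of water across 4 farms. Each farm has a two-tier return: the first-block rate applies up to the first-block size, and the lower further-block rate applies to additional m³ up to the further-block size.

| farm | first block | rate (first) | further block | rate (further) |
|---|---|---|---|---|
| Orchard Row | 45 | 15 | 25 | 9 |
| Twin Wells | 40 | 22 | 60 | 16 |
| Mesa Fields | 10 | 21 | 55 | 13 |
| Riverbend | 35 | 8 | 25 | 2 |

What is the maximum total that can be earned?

Rank every tier by rate: Twin Wells/first 22 > Mesa Fields/first 21 > Twin Wells/second 16 > Orchard Row/first 15 > Mesa Fields/second 13 > Orchard Row/second 9 > Riverbend/first 8 > Riverbend/second 2.
Twin Wells/first (22): +40 → 60 left.
Mesa Fields/first (21): +10 → 50 left.
Twin Wells second at 16: only 50 left, fill 50.
Total = 22×40 + 21×10 + 16×50 = 1890.

1890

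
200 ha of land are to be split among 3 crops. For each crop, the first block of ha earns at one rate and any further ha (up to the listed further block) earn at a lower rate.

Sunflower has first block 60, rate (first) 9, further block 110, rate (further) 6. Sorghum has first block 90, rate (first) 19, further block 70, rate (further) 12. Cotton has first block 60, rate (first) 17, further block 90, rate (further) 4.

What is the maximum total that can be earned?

Order all 6 blocks by rate: Sorghum/T1 19 > Cotton/T1 17 > Sorghum/T2 12 > Sunflower/T1 9 > Sunflower/T2 6 > Cotton/T2 4.
Sorghum T1 at 19: fill all 90 ; 110 left.
Fill Cotton T1 block (60 at 17) ; 50 left.
50 remain; put them into Sorghum T2 at 12.
Total = 19×90 + 17×60 + 12×50 = 3330.

3330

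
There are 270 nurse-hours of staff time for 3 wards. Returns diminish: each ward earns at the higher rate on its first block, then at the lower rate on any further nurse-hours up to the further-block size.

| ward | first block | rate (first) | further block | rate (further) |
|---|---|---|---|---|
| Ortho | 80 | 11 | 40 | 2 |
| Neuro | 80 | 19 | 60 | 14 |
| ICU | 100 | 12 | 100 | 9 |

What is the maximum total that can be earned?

Treat each block as its own option and order by rate: Neuro/first 19 > Neuro/second 14 > ICU/first 12 > Ortho/first 11 > ICU/second 9 > Ortho/second 2.
Neuro first at 19: fill all 80 ; 190 left.
Neuro second at 14: fill all 60 ; 130 left.
ICU/first (12): +100 ; 30 left.
Ortho/first: +30 of 80 at 11; pool empty.
Total = 19×80 + 14×60 + 12×100 + 11×30 = 3890.

3890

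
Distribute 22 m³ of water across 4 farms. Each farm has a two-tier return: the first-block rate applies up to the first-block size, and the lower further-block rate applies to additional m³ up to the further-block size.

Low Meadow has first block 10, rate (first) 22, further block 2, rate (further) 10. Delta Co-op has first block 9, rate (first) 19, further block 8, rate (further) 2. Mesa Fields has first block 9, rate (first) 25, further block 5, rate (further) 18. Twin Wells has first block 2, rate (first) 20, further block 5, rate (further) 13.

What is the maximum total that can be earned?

504

Treat each block as its own option and order by rate: Mesa Fields/T1 25 > Low Meadow/T1 22 > Twin Wells/T1 20 > Delta Co-op/T1 19 > Mesa Fields/T2 18 > Twin Wells/T2 13 > Low Meadow/T2 10 > Delta Co-op/T2 2.
Mesa Fields/T1 (25): +9 ; 13 left.
Low Meadow T1 at 22: fill all 10 ; 3 left.
Twin Wells T1 at 20: fill all 2 ; 1 left.
1 remain; put them into Delta Co-op T1 at 19.
Total = 25×9 + 22×10 + 20×2 + 19×1 = 504.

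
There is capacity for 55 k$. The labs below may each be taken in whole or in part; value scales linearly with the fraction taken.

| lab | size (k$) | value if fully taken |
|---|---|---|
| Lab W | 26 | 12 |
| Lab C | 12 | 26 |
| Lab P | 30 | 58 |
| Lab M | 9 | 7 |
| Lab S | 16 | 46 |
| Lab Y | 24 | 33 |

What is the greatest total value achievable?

Best value per unit of size first: Lab S 46/16≈2.88, Lab C 26/12≈2.17, Lab P 58/30≈1.93, Lab Y 33/24≈1.38, Lab M 7/9≈0.778, Lab W 12/26≈0.462.
All 16 k$ of Lab S fit (value 46) → 39 remain.
All 12 k$ of Lab C fit (value 26) → 27 remain.
Only 27 k$ remain; take 27/30 of Lab P for value 58×27/30 = 52.2.
Total value = 124.2.

124.2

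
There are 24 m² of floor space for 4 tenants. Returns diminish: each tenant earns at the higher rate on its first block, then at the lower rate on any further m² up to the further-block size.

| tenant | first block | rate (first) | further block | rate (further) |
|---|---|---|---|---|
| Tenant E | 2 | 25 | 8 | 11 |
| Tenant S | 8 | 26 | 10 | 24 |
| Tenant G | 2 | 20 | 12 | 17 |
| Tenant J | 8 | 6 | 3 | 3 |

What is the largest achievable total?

Treat each block as its own option and order by rate: Tenant S/first 26 > Tenant E/first 25 > Tenant S/second 24 > Tenant G/first 20 > Tenant G/second 17 > Tenant E/second 11 > Tenant J/first 6 > Tenant J/second 3.
Tenant S/first (26): +8 ; 16 left.
Tenant E first at 25: fill all 2 ; 14 left.
Tenant S second at 24: fill all 10 ; 4 left.
Tenant G first at 20: fill all 2 ; 2 left.
Tenant G second at 17: only 2 left, fill 2.
Total = 26×8 + 25×2 + 24×10 + 20×2 + 17×2 = 572.

572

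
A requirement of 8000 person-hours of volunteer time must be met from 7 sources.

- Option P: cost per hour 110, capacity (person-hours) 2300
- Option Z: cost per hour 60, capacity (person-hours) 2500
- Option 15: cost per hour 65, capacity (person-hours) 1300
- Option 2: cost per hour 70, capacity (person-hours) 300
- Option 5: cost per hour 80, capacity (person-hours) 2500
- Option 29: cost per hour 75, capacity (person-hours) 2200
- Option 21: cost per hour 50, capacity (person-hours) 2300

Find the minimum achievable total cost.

Use sources in increasing cost order.
Option 21 (50): use full 2300 ; 5700 person-hours to go.
Option Z (60): use full 2500 ; 3200 person-hours to go.
Option 15 (65): use full 1300 ; 1900 person-hours to go.
Option 2 (70): use full 300 ; 1600 person-hours to go.
Option 29 (75): take the remaining 1600 ; done.
Option 5, Option P: unused.
Cost = 2300×50 + 2500×60 + 1300×65 + 300×70 + 1600×75 = 490500.

490500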